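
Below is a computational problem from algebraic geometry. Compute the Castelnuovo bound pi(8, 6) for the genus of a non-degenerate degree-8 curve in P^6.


Castelnuovo's bound: write d - 1 = m(r-1) + epsilon with 0 <= epsilon < r-1.
d - 1 = 8 - 1 = 7
r - 1 = 6 - 1 = 5
7 = 1*5 + 2, so m = 1, epsilon = 2
pi(d, r) = m(m-1)(r-1)/2 + m*epsilon
= 1*0*5/2 + 1*2
= 0/2 + 2
= 0 + 2 = 2

2


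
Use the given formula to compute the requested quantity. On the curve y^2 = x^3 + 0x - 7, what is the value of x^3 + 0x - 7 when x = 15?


Compute x^3 + 0x - 7 at x = 15:
x^3 = 15^3 = 3375
0*x = 0*15 = 0
Sum: 3375 + 0 - 7 = 3368

3368


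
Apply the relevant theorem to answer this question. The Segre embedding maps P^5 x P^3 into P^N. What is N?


The Segre embedding maps P^m x P^n into P^N via
all products of coordinates from each factor.
N = (m+1)(n+1) - 1
N = (5+1)(3+1) - 1
N = 6*4 - 1
N = 24 - 1 = 23

23


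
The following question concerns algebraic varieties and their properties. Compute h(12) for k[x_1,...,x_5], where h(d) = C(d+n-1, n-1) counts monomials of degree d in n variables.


The Hilbert function for the polynomial ring in 5 variables is:
h(d) = C(d+n-1, n-1)
h(12) = C(12+5-1, 5-1) = C(16, 4)
= 16! / (4! * 12!)
= 1820

1820


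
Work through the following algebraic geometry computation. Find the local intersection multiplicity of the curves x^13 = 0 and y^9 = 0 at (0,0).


The intersection multiplicity of V(x^a) and V(y^b) at the origin is:
I(O; V(x^13), V(y^9)) = dim_k(k[x,y]/(x^13, y^9))
A basis for k[x,y]/(x^13, y^9) is the set of monomials x^i * y^j
where 0 <= i < 13 and 0 <= j < 9.
The number of such monomials is 13 * 9 = 117

117


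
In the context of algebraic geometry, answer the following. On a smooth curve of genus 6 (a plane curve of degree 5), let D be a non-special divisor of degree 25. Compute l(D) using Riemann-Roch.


First, compute the genus of a smooth plane curve of degree 5:
g = (d-1)(d-2)/2 = (5-1)(5-2)/2 = 6
For a non-special divisor D (i.e., h^1(D) = 0), Riemann-Roch gives:
l(D) = deg(D) - g + 1
Since deg(D) = 25 >= 2g - 1 = 11, D is non-special.
l(D) = 25 - 6 + 1 = 20

20


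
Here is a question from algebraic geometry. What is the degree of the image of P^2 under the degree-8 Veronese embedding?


The Veronese variety v_8(P^2) has degree d^r.
d^r = 8^2 = 64

64


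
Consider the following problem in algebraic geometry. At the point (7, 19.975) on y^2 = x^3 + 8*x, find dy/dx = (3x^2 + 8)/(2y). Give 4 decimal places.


Using implicit differentiation of y^2 = x^3 + 8*x:
2y * dy/dx = 3x^2 + 8
dy/dx = (3x^2 + 8)/(2y)
Numerator: 3*7^2 + 8 = 155
Denominator: 2*19.975 = 39.95
dy/dx = 155/39.95 = 3.8798

3.8798


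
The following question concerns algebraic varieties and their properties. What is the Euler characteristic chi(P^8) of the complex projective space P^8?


The complex projective space P^8 has one cell in each even real dimension 0, 2, ..., 16.
The cohomology groups are H^{2k}(P^8) = Z for k = 0,...,8, and 0 otherwise.
Euler characteristic = sum of Betti numbers = 1 per even-dimensional cohomology group.
chi(P^8) = 8 + 1 = 9

9


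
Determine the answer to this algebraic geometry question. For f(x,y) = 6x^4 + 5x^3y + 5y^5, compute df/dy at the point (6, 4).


df/dy = 5*x^3 + 5*5*y^4
At (6,4): 5*6^3 + 5*5*4^4
= 1080 + 6400
= 7480

7480


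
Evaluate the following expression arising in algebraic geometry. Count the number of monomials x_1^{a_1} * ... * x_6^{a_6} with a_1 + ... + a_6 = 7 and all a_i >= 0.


The number of degree-7 monomials in 6 variables is C(d+n-1, n-1).
= C(7+6-1, 6-1) = C(12, 5)
= 792

792


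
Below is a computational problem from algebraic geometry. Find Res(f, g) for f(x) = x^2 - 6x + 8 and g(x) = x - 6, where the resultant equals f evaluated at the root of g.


For Res(f, x - c), we evaluate f at x = c.
f(6) = 6^2 - 6*6 + 8
= 36 - 36 + 8
= 0 + 8 = 8
Res(f, g) = 8

8


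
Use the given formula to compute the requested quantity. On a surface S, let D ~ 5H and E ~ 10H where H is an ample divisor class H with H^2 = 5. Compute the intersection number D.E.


Using bilinearity of the intersection pairing on a surface S:
(aH).(bH) = ab * (H.H)
We have H^2 = 5.
D.E = (5H).(10H) = 5*10*5
= 50*5
= 250

250


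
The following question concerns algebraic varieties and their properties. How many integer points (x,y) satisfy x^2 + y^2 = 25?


Systematically check integer values of x where x^2 <= 25.
For each valid x, check if 25 - x^2 is a perfect square.
x=0: 25 - 0 = 25, sqrt = 5 (valid)
x=3: 25 - 9 = 16, sqrt = 4 (valid)
x=4: 25 - 16 = 9, sqrt = 3 (valid)
x=5: 25 - 25 = 0, sqrt = 0 (valid)
Total integer solutions found: 12

12


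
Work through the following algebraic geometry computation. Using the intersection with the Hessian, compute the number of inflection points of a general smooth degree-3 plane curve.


For a general smooth plane curve C of degree d, the inflection points are
the intersection of C with its Hessian curve, which has degree 3(d-2).
By Bezout, the total intersection number is d * 3(d-2) = 3 * 3 = 9.
For a general curve every flex is ordinary, so each contributes
multiplicity 1 to C·Hess(C), and the number of distinct inflection
points is 3d(d-2).
Inflection points = 3*3*(3-2) = 3*3*1 = 9

9


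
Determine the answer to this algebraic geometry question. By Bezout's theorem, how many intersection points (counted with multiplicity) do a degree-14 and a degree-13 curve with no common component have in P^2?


Bezout's theorem states the intersection count equals the product of degrees.
Intersection count = 14 * 13 = 182

182


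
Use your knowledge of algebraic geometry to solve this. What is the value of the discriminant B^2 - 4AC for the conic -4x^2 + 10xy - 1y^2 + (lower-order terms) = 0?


The discriminant of a conic Ax^2 + Bxy + Cy^2 + ... = 0 is B^2 - 4AC.
B^2 = 10^2 = 100
4AC = 4*(-4)*(-1) = 16
Discriminant = 100 - 16 = 84

84


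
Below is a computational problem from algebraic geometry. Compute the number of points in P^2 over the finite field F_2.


P^2(F_2) has (q^(n+1) - 1)/(q - 1) points.
= 2^2 + 2^1 + 2^0
= 4 + 2 + 1
= 7

7


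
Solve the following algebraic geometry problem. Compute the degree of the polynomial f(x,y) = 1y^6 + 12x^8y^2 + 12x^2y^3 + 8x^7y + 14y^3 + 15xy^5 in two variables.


Examine each term for its total degree (sum of exponents).
  Term '1y^6' has total degree 0+6 = 6.
  Term '12x^8y^2' has total degree 8+2 = 10.
  Term '12x^2y^3' has total degree 2+3 = 5.
  Term '8x^7y' has total degree 7+1 = 8.
  Term '14y^3' has total degree 0+3 = 3.
  Term '15xy^5' has total degree 1+5 = 6.
The maximum total degree among all terms is 10.

10


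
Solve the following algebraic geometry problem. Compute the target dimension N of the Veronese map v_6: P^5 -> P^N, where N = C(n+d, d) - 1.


The Veronese embedding v_d: P^n -> P^N maps each point to all
degree-d monomials in n+1 homogeneous coordinates.
N = C(n+d, d) - 1
N = C(5+6, 6) - 1
N = C(11, 6) - 1
C(11, 6) = 462
N = 462 - 1 = 461

461


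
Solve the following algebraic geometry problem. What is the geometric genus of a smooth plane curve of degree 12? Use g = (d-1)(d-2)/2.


Using the genus formula for smooth plane curves:
g = (d-1)(d-2)/2
g = (12-1)(12-2)/2
g = 11*10/2
g = 110/2 = 55

55


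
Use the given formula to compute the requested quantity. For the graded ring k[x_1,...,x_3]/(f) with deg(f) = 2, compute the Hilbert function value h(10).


For R = k[x_1,...,x_n]/(f) with f homogeneous of degree e:
The Hilbert series is (1 - t^e)/(1 - t)^n.
So h(d) = C(d+n-1, n-1) - C(d-e+n-1, n-1) for d >= e.
With n=3, e=2, d=10:
C(10+3-1, 3-1) = C(12, 2) = 66
C(10-2+3-1, 3-1) = C(10, 2) = 45
h(10) = 66 - 45 = 21

21


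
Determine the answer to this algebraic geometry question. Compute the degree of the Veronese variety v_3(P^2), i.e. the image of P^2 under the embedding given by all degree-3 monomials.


The Veronese variety v_3(P^2) has degree d^r.
d^r = 3^2 = 9

9


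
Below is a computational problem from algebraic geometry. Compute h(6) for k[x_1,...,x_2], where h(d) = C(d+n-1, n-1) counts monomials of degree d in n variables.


The Hilbert function for the polynomial ring in 2 variables is:
h(d) = C(d+n-1, n-1)
h(6) = C(6+2-1, 2-1) = C(7, 1)
= 7! / (1! * 6!)
= 7

7


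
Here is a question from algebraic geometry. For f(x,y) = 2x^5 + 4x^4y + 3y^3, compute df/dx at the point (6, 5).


df/dx = 5*2*x^4 + 4*4*x^3*y
At (6,5): 5*2*6^4 + 4*4*6^3*5
= 12960 + 17280
= 30240

30240


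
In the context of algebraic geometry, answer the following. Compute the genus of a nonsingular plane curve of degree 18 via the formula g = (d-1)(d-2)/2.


Using the genus formula for smooth plane curves:
g = (d-1)(d-2)/2
g = (18-1)(18-2)/2
g = 17*16/2
g = 272/2 = 136

136


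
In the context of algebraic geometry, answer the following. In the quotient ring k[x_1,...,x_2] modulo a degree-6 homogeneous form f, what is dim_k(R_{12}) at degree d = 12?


For R = k[x_1,...,x_n]/(f) with f homogeneous of degree e:
The Hilbert series is (1 - t^e)/(1 - t)^n.
So h(d) = C(d+n-1, n-1) - C(d-e+n-1, n-1) for d >= e.
With n=2, e=6, d=12:
C(12+2-1, 2-1) = C(13, 1) = 13
C(12-6+2-1, 2-1) = C(7, 1) = 7
h(12) = 13 - 7 = 6

6


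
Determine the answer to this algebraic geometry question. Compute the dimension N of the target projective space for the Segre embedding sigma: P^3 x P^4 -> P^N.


The Segre embedding maps P^m x P^n into P^N via
all products of coordinates from each factor.
N = (m+1)(n+1) - 1
N = (3+1)(4+1) - 1
N = 4*5 - 1
N = 20 - 1 = 19

19


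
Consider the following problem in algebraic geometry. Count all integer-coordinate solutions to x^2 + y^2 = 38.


Systematically check integer values of x where x^2 <= 38.
For each valid x, check if 38 - x^2 is a perfect square.
Total integer solutions found: 0

0


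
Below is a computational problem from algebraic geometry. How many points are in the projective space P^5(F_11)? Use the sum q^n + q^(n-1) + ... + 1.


P^5(F_11) has (q^(n+1) - 1)/(q - 1) points.
= 11^5 + 11^4 + 11^3 + 11^2 + 11^1 + 11^0
= 161051 + 14641 + 1331 + 121 + 11 + 1
= 177156

177156


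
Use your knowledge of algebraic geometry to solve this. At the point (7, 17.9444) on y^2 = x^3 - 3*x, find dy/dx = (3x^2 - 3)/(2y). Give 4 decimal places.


Using implicit differentiation of y^2 = x^3 - 3*x:
2y * dy/dx = 3x^2 - 3
dy/dx = (3x^2 - 3)/(2y)
Numerator: 3*7^2 - 3 = 144
Denominator: 2*17.9444 = 35.8888
dy/dx = 144/35.8888 = 4.0124

4.0124


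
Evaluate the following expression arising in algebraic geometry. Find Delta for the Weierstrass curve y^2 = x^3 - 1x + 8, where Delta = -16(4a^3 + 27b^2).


Compute each component:
4a^3 = 4*(-1)^3 = 4*(-1) = -4
27b^2 = 27*8^2 = 27*64 = 1728
4a^3 + 27b^2 = -4 + 1728 = 1724
Delta = -16*1724 = -27584

-27584


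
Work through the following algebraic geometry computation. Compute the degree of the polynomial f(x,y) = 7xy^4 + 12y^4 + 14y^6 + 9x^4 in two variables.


Examine each term for its total degree (sum of exponents).
  Term '7xy^4' has total degree 1+4 = 5.
  Term '12y^4' has total degree 0+4 = 4.
  Term '14y^6' has total degree 0+6 = 6.
  Term '9x^4' has total degree 4+0 = 4.
The maximum total degree among all terms is 6.

6


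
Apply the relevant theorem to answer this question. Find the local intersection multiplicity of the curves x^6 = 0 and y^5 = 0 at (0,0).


The intersection multiplicity of V(x^a) and V(y^b) at the origin is:
I(O; V(x^6), V(y^5)) = dim_k(k[x,y]/(x^6, y^5))
A basis for k[x,y]/(x^6, y^5) is the set of monomials x^i * y^j
where 0 <= i < 6 and 0 <= j < 5.
The number of such monomials is 6 * 5 = 30

30


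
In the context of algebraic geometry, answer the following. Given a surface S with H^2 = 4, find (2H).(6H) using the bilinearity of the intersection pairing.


Using bilinearity of the intersection pairing on a surface S:
(aH).(bH) = ab * (H.H)
We have H^2 = 4.
D.E = (2H).(6H) = 2*6*4
= 12*4
= 48

48


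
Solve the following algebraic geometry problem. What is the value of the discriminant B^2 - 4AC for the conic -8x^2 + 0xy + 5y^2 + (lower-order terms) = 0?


The discriminant of a conic Ax^2 + Bxy + Cy^2 + ... = 0 is B^2 - 4AC.
B^2 = 0^2 = 0
4AC = 4*(-8)*5 = -160
Discriminant = 0 + 160 = 160

160


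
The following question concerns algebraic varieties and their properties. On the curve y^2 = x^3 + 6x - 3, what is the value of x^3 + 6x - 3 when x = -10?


Compute x^3 + 6x - 3 at x = -10:
x^3 = (-10)^3 = -1000
6*x = 6*(-10) = -60
Sum: -1000 - 60 - 3 = -1063

-1063


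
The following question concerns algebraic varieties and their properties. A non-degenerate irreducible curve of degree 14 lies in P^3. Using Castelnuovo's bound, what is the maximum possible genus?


Castelnuovo's bound: write d - 1 = m(r-1) + epsilon with 0 <= epsilon < r-1.
d - 1 = 14 - 1 = 13
r - 1 = 3 - 1 = 2
13 = 6*2 + 1, so m = 6, epsilon = 1
pi(d, r) = m(m-1)(r-1)/2 + m*epsilon
= 6*5*2/2 + 6*1
= 60/2 + 6
= 30 + 6 = 36

36


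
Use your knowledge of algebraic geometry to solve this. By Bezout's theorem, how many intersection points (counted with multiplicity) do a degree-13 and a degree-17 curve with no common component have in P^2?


Bezout's theorem states the intersection count equals the product of degrees.
Intersection count = 13 * 17 = 221

221


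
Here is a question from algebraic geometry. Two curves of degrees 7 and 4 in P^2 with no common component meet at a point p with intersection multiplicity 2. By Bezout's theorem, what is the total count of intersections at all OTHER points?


By Bezout's theorem, the total intersection number is d1 * d2.
Total = 7 * 4 = 28
Intersection multiplicity at p = 2
Remaining intersections = 28 - 2 = 26

26


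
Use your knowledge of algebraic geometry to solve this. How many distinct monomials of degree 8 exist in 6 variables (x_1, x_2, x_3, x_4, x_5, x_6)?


The number of degree-8 monomials in 6 variables is C(d+n-1, n-1).
= C(8+6-1, 6-1) = C(13, 5)
= 1287

1287


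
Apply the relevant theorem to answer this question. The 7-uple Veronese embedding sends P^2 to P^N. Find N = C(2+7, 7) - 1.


The Veronese embedding v_d: P^n -> P^N maps each point to all
degree-d monomials in n+1 homogeneous coordinates.
N = C(n+d, d) - 1
N = C(2+7, 7) - 1
N = C(9, 7) - 1
C(9, 7) = 36
N = 36 - 1 = 35

35


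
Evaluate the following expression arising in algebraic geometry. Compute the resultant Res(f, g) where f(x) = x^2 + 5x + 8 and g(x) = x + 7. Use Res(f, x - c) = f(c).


For Res(f, x - c), we evaluate f at x = c.
f(-7) = (-7)^2 + 5*(-7) + 8
= 49 - 35 + 8
= 14 + 8 = 22
Res(f, g) = 22

22


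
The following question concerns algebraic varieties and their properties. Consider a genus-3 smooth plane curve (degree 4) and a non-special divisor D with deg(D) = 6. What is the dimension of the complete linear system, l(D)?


First, compute the genus of a smooth plane curve of degree 4:
g = (d-1)(d-2)/2 = (4-1)(4-2)/2 = 3
For a non-special divisor D (i.e., h^1(D) = 0), Riemann-Roch gives:
l(D) = deg(D) - g + 1
Since deg(D) = 6 >= 2g - 1 = 5, D is non-special.
l(D) = 6 - 3 + 1 = 4

4


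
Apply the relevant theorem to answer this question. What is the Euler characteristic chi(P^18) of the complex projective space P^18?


The complex projective space P^18 has one cell in each even real dimension 0, 2, ..., 36.
The cohomology groups are H^{2k}(P^18) = Z for k = 0,...,18, and 0 otherwise.
Euler characteristic = sum of Betti numbers = 1 per even-dimensional cohomology group.
chi(P^18) = 18 + 1 = 19

19


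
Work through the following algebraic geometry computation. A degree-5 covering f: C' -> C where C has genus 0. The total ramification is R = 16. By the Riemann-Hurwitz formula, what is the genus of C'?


Riemann-Hurwitz formula: 2g' - 2 = d(2g - 2) + R
Given: d = 5, g = 0, R = 16
2g' - 2 = 5*(2*0 - 2) + 16
2g' - 2 = 5*(-2) + 16
2g' - 2 = -10 + 16 = 6
2g' = 8
g' = 4

4


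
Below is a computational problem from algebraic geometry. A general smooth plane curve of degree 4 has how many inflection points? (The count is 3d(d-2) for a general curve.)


For a general smooth plane curve C of degree d, the inflection points are
the intersection of C with its Hessian curve, which has degree 3(d-2).
By Bezout, the total intersection number is d * 3(d-2) = 4 * 6 = 24.
For a general curve every flex is ordinary, so each contributes
multiplicity 1 to C·Hess(C), and the number of distinct inflection
points is 3d(d-2).
Inflection points = 3*4*(4-2) = 3*4*2 = 24

24


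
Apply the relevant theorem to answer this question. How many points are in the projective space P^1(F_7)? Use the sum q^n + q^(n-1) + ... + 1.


P^1(F_7) has (q^(n+1) - 1)/(q - 1) points.
= 7^1 + 7^0
= 7 + 1
= 8

8


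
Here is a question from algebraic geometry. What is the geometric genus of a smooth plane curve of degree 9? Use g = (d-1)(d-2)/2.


Using the genus formula for smooth plane curves:
g = (d-1)(d-2)/2
g = (9-1)(9-2)/2
g = 8*7/2
g = 56/2 = 28

28


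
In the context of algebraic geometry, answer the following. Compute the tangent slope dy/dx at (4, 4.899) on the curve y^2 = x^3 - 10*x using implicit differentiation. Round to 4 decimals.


Using implicit differentiation of y^2 = x^3 - 10*x:
2y * dy/dx = 3x^2 - 10
dy/dx = (3x^2 - 10)/(2y)
Numerator: 3*4^2 - 10 = 38
Denominator: 2*4.899 = 9.798
dy/dx = 38/9.798 = 3.8783

3.8783


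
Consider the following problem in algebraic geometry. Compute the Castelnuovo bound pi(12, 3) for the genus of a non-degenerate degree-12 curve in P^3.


Castelnuovo's bound: write d - 1 = m(r-1) + epsilon with 0 <= epsilon < r-1.
d - 1 = 12 - 1 = 11
r - 1 = 3 - 1 = 2
11 = 5*2 + 1, so m = 5, epsilon = 1
pi(d, r) = m(m-1)(r-1)/2 + m*epsilon
= 5*4*2/2 + 5*1
= 40/2 + 5
= 20 + 5 = 25

25


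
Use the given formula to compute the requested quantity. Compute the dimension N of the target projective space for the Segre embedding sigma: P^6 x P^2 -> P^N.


The Segre embedding maps P^m x P^n into P^N via
all products of coordinates from each factor.
N = (m+1)(n+1) - 1
N = (6+1)(2+1) - 1
N = 7*3 - 1
N = 21 - 1 = 20

20


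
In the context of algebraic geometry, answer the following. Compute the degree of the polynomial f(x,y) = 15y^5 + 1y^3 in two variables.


Examine each term for its total degree (sum of exponents).
  Term '15y^5' has total degree 0+5 = 5.
  Term '1y^3' has total degree 0+3 = 3.
The maximum total degree among all terms is 5.

5


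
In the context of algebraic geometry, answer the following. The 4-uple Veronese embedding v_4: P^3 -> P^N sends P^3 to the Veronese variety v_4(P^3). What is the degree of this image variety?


The Veronese variety v_4(P^3) has degree d^r.
d^r = 4^3 = 64

64


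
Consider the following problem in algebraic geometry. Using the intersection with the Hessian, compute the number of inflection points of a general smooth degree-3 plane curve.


For a general smooth plane curve C of degree d, the inflection points are
the intersection of C with its Hessian curve, which has degree 3(d-2).
By Bezout, the total intersection number is d * 3(d-2) = 3 * 3 = 9.
For a general curve every flex is ordinary, so each contributes
multiplicity 1 to C·Hess(C), and the number of distinct inflection
points is 3d(d-2).
Inflection points = 3*3*(3-2) = 3*3*1 = 9

9


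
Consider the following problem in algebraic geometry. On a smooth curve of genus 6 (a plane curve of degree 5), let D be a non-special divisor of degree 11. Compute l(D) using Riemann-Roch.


First, compute the genus of a smooth plane curve of degree 5:
g = (d-1)(d-2)/2 = (5-1)(5-2)/2 = 6
For a non-special divisor D (i.e., h^1(D) = 0), Riemann-Roch gives:
l(D) = deg(D) - g + 1
Since deg(D) = 11 >= 2g - 1 = 11, D is non-special.
l(D) = 11 - 6 + 1 = 6

6


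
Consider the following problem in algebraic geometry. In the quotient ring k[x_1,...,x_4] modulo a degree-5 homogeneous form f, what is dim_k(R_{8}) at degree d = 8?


For R = k[x_1,...,x_n]/(f) with f homogeneous of degree e:
The Hilbert series is (1 - t^e)/(1 - t)^n.
So h(d) = C(d+n-1, n-1) - C(d-e+n-1, n-1) for d >= e.
With n=4, e=5, d=8:
C(8+4-1, 4-1) = C(11, 3) = 165
C(8-5+4-1, 4-1) = C(6, 3) = 20
h(8) = 165 - 20 = 145

145


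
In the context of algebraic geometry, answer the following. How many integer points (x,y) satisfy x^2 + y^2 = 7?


Systematically check integer values of x where x^2 <= 7.
For each valid x, check if 7 - x^2 is a perfect square.
Total integer solutions found: 0

0


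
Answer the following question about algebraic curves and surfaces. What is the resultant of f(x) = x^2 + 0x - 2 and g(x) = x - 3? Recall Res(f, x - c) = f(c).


For Res(f, x - c), we evaluate f at x = c.
f(3) = 3^2 + 0*3 - 2
= 9 + 0 - 2
= 9 - 2 = 7
Res(f, g) = 7

7


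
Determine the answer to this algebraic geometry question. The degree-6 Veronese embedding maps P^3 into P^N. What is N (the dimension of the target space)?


The Veronese embedding v_d: P^n -> P^N maps each point to all
degree-d monomials in n+1 homogeneous coordinates.
N = C(n+d, d) - 1
N = C(3+6, 6) - 1
N = C(9, 6) - 1
C(9, 6) = 84
N = 84 - 1 = 83

83


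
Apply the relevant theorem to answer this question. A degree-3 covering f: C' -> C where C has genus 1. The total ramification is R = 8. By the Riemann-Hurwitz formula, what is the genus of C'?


Riemann-Hurwitz formula: 2g' - 2 = d(2g - 2) + R
Given: d = 3, g = 1, R = 8
2g' - 2 = 3*(2*1 - 2) + 8
2g' - 2 = 3*0 + 8
2g' - 2 = 0 + 8 = 8
2g' = 10
g' = 5

5


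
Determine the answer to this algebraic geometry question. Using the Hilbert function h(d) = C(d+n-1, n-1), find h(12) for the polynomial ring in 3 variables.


The Hilbert function for the polynomial ring in 3 variables is:
h(d) = C(d+n-1, n-1)
h(12) = C(12+3-1, 3-1) = C(14, 2)
= 14! / (2! * 12!)
= 91

91


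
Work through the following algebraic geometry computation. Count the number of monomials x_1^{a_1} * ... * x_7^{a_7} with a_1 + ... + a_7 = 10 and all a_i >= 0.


The number of degree-10 monomials in 7 variables is C(d+n-1, n-1).
= C(10+7-1, 7-1) = C(16, 6)
= 8008

8008


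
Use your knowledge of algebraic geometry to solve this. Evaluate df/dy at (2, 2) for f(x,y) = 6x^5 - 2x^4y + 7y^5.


df/dy = (-2)*x^4 + 5*7*y^4
At (2,2): (-2)*2^4 + 5*7*2^4
= -32 + 560
= 528

528


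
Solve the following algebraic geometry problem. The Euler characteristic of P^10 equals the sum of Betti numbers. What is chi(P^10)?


The complex projective space P^10 has one cell in each even real dimension 0, 2, ..., 20.
The cohomology groups are H^{2k}(P^10) = Z for k = 0,...,10, and 0 otherwise.
Euler characteristic = sum of Betti numbers = 1 per even-dimensional cohomology group.
chi(P^10) = 10 + 1 = 11

11


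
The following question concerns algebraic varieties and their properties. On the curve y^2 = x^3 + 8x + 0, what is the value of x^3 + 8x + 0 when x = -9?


Compute x^3 + 8x + 0 at x = -9:
x^3 = (-9)^3 = -729
8*x = 8*(-9) = -72
Sum: -729 - 72 + 0 = -801

-801


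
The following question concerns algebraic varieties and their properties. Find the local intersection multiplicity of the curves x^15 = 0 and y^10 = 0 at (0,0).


The intersection multiplicity of V(x^a) and V(y^b) at the origin is:
I(O; V(x^15), V(y^10)) = dim_k(k[x,y]/(x^15, y^10))
A basis for k[x,y]/(x^15, y^10) is the set of monomials x^i * y^j
where 0 <= i < 15 and 0 <= j < 10.
The number of such monomials is 15 * 10 = 150

150


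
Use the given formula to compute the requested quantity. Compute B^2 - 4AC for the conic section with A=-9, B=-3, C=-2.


The discriminant of a conic Ax^2 + Bxy + Cy^2 + ... = 0 is B^2 - 4AC.
B^2 = (-3)^2 = 9
4AC = 4*(-9)*(-2) = 72
Discriminant = 9 - 72 = -63

-63


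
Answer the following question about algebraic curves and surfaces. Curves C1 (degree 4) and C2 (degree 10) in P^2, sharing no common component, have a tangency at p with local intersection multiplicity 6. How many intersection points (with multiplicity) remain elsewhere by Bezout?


By Bezout's theorem, the total intersection number is d1 * d2.
Total = 4 * 10 = 40
Intersection multiplicity at p = 6
Remaining intersections = 40 - 6 = 34

34


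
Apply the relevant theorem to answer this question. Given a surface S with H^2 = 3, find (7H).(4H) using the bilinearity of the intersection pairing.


Using bilinearity of the intersection pairing on a surface S:
(aH).(bH) = ab * (H.H)
We have H^2 = 3.
D.E = (7H).(4H) = 7*4*3
= 28*3
= 84

84


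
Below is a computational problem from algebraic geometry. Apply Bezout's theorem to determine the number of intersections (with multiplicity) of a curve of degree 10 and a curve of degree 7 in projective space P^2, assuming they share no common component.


Bezout's theorem states the intersection count equals the product of degrees.
Intersection count = 10 * 7 = 70

70


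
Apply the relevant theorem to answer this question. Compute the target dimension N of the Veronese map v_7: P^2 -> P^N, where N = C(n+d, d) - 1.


The Veronese embedding v_d: P^n -> P^N maps each point to all
degree-d monomials in n+1 homogeneous coordinates.
N = C(n+d, d) - 1
N = C(2+7, 7) - 1
N = C(9, 7) - 1
C(9, 7) = 36
N = 36 - 1 = 35

35


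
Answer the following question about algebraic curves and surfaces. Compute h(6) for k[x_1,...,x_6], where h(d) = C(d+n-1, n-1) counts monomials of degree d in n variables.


The Hilbert function for the polynomial ring in 6 variables is:
h(d) = C(d+n-1, n-1)
h(6) = C(6+6-1, 6-1) = C(11, 5)
= 11! / (5! * 6!)
= 462

462


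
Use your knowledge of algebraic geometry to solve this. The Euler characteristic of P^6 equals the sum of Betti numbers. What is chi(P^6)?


The complex projective space P^6 has one cell in each even real dimension 0, 2, ..., 12.
The cohomology groups are H^{2k}(P^6) = Z for k = 0,...,6, and 0 otherwise.
Euler characteristic = sum of Betti numbers = 1 per even-dimensional cohomology group.
chi(P^6) = 6 + 1 = 7

7


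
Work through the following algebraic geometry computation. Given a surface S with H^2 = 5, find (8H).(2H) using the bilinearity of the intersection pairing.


Using bilinearity of the intersection pairing on a surface S:
(aH).(bH) = ab * (H.H)
We have H^2 = 5.
D.E = (8H).(2H) = 8*2*5
= 16*5
= 80

80


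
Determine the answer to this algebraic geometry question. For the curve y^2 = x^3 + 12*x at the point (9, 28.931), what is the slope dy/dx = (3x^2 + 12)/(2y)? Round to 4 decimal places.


Using implicit differentiation of y^2 = x^3 + 12*x:
2y * dy/dx = 3x^2 + 12
dy/dx = (3x^2 + 12)/(2y)
Numerator: 3*9^2 + 12 = 255
Denominator: 2*28.931 = 57.862
dy/dx = 255/57.862 = 4.4070

4.4070


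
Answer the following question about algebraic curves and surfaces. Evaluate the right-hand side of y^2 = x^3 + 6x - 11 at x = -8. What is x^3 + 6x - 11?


Compute x^3 + 6x - 11 at x = -8:
x^3 = (-8)^3 = -512
6*x = 6*(-8) = -48
Sum: -512 - 48 - 11 = -571

-571


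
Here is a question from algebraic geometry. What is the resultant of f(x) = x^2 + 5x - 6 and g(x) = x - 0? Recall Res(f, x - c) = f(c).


For Res(f, x - c), we evaluate f at x = c.
f(0) = 0^2 + 5*0 - 6
= 0 + 0 - 6
= 0 - 6 = -6
Res(f, g) = -6

-6


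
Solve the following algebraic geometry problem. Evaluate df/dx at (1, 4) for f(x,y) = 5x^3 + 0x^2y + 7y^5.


df/dx = 3*5*x^2 + 2*0*x^1*y
At (1,4): 3*5*1^2 + 2*0*1^1*4
= 15 + 0
= 15

15


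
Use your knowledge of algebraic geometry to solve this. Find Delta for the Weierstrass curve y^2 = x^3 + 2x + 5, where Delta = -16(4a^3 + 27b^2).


Compute each component:
4a^3 = 4*2^3 = 4*8 = 32
27b^2 = 27*5^2 = 27*25 = 675
4a^3 + 27b^2 = 32 + 675 = 707
Delta = -16*707 = -11312

-11312


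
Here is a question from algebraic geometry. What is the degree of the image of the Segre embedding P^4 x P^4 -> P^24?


The degree of the Segre variety P^4 x P^4 is C(m+n, m).
= C(8, 4)
= 70

70


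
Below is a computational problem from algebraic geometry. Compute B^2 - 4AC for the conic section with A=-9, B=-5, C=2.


The discriminant of a conic Ax^2 + Bxy + Cy^2 + ... = 0 is B^2 - 4AC.
B^2 = (-5)^2 = 25
4AC = 4*(-9)*2 = -72
Discriminant = 25 + 72 = 97

97


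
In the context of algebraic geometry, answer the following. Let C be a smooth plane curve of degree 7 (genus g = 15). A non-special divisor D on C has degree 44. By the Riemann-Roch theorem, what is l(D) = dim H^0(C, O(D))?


First, compute the genus of a smooth plane curve of degree 7:
g = (d-1)(d-2)/2 = (7-1)(7-2)/2 = 15
For a non-special divisor D (i.e., h^1(D) = 0), Riemann-Roch gives:
l(D) = deg(D) - g + 1
Since deg(D) = 44 >= 2g - 1 = 29, D is non-special.
l(D) = 44 - 15 + 1 = 30

30


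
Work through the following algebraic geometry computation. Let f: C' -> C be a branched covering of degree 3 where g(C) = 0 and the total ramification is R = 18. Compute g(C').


Riemann-Hurwitz formula: 2g' - 2 = d(2g - 2) + R
Given: d = 3, g = 0, R = 18
2g' - 2 = 3*(2*0 - 2) + 18
2g' - 2 = 3*(-2) + 18
2g' - 2 = -6 + 18 = 12
2g' = 14
g' = 7

7


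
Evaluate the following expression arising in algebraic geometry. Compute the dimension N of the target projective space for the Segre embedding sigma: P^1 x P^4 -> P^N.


The Segre embedding maps P^m x P^n into P^N via
all products of coordinates from each factor.
N = (m+1)(n+1) - 1
N = (1+1)(4+1) - 1
N = 2*5 - 1
N = 10 - 1 = 9

9


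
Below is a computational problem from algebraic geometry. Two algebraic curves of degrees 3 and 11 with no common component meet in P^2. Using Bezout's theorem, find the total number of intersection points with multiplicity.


Bezout's theorem states the intersection count equals the product of degrees.
Intersection count = 3 * 11 = 33

33


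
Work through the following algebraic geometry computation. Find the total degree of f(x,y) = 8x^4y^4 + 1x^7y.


Examine each term for its total degree (sum of exponents).
  Term '8x^4y^4' has total degree 4+4 = 8.
  Term '1x^7y' has total degree 7+1 = 8.
The maximum total degree among all terms is 8.

8


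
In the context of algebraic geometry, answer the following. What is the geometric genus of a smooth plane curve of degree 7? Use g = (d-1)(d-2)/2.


Using the genus formula for smooth plane curves:
g = (d-1)(d-2)/2
g = (7-1)(7-2)/2
g = 6*5/2
g = 30/2 = 15

15


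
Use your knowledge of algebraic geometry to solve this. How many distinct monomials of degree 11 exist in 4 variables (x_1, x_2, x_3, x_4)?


The number of degree-11 monomials in 4 variables is C(d+n-1, n-1).
= C(11+4-1, 4-1) = C(14, 3)
= 364

364


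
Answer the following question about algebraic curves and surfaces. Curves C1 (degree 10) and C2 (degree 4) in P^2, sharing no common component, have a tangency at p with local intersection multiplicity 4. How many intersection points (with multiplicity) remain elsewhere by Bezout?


By Bezout's theorem, the total intersection number is d1 * d2.
Total = 10 * 4 = 40
Intersection multiplicity at p = 4
Remaining intersections = 40 - 4 = 36

36


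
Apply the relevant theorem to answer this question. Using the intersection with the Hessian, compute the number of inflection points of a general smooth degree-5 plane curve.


For a general smooth plane curve C of degree d, the inflection points are
the intersection of C with its Hessian curve, which has degree 3(d-2).
By Bezout, the total intersection number is d * 3(d-2) = 5 * 9 = 45.
For a general curve every flex is ordinary, so each contributes
multiplicity 1 to C·Hess(C), and the number of distinct inflection
points is 3d(d-2).
Inflection points = 3*5*(5-2) = 3*5*3 = 45

45


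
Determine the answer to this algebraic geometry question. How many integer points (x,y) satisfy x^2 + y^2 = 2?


Systematically check integer values of x where x^2 <= 2.
For each valid x, check if 2 - x^2 is a perfect square.
x=1: 2 - 1 = 1, sqrt = 1 (valid)
Total integer solutions found: 4

4


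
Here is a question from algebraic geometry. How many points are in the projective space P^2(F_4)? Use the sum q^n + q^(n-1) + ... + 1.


P^2(F_4) has (q^(n+1) - 1)/(q - 1) points.
= 4^2 + 4^1 + 4^0
= 16 + 4 + 1
= 21

21


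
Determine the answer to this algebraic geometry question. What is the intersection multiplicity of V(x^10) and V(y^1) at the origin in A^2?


The intersection multiplicity of V(x^a) and V(y^b) at the origin is:
I(O; V(x^10), V(y^1)) = dim_k(k[x,y]/(x^10, y^1))
A basis for k[x,y]/(x^10, y^1) is the set of monomials x^i * y^j
where 0 <= i < 10 and 0 <= j < 1.
The number of such monomials is 10 * 1 = 10

10


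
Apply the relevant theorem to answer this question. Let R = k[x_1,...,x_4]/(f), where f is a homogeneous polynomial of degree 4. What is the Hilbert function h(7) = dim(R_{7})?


For R = k[x_1,...,x_n]/(f) with f homogeneous of degree e:
The Hilbert series is (1 - t^e)/(1 - t)^n.
So h(d) = C(d+n-1, n-1) - C(d-e+n-1, n-1) for d >= e.
With n=4, e=4, d=7:
C(7+4-1, 4-1) = C(10, 3) = 120
C(7-4+4-1, 4-1) = C(6, 3) = 20
h(7) = 120 - 20 = 100

100


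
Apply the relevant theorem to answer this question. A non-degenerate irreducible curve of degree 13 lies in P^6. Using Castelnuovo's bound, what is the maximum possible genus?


Castelnuovo's bound: write d - 1 = m(r-1) + epsilon with 0 <= epsilon < r-1.
d - 1 = 13 - 1 = 12
r - 1 = 6 - 1 = 5
12 = 2*5 + 2, so m = 2, epsilon = 2
pi(d, r) = m(m-1)(r-1)/2 + m*epsilon
= 2*1*5/2 + 2*2
= 10/2 + 4
= 5 + 4 = 9

9


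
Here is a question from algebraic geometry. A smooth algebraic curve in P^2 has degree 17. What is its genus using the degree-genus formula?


Using the genus formula for smooth plane curves:
g = (d-1)(d-2)/2
g = (17-1)(17-2)/2
g = 16*15/2
g = 240/2 = 120

120


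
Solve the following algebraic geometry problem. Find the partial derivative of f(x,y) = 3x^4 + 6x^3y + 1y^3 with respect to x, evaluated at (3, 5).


df/dx = 4*3*x^3 + 3*6*x^2*y
At (3,5): 4*3*3^3 + 3*6*3^2*5
= 324 + 810
= 1134

1134


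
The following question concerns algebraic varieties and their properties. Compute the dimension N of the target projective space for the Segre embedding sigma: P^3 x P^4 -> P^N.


The Segre embedding maps P^m x P^n into P^N via
all products of coordinates from each factor.
N = (m+1)(n+1) - 1
N = (3+1)(4+1) - 1
N = 4*5 - 1
N = 20 - 1 = 19

19


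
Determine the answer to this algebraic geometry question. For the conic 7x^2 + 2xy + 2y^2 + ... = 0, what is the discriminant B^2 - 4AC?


The discriminant of a conic Ax^2 + Bxy + Cy^2 + ... = 0 is B^2 - 4AC.
B^2 = 2^2 = 4
4AC = 4*7*2 = 56
Discriminant = 4 - 56 = -52

-52


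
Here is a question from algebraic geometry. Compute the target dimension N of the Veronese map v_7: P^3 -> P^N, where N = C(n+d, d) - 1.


The Veronese embedding v_d: P^n -> P^N maps each point to all
degree-d monomials in n+1 homogeneous coordinates.
N = C(n+d, d) - 1
N = C(3+7, 7) - 1
N = C(10, 7) - 1
C(10, 7) = 120
N = 120 - 1 = 119

119


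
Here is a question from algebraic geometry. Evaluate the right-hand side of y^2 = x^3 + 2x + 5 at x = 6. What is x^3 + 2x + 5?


Compute x^3 + 2x + 5 at x = 6:
x^3 = 6^3 = 216
2*x = 2*6 = 12
Sum: 216 + 12 + 5 = 233

233


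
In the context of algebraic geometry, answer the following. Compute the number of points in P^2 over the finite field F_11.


P^2(F_11) has (q^(n+1) - 1)/(q - 1) points.
= 11^2 + 11^1 + 11^0
= 121 + 11 + 1
= 133

133


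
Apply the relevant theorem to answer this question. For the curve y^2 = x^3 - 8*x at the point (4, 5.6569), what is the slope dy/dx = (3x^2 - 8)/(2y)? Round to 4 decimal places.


Using implicit differentiation of y^2 = x^3 - 8*x:
2y * dy/dx = 3x^2 - 8
dy/dx = (3x^2 - 8)/(2y)
Numerator: 3*4^2 - 8 = 40
Denominator: 2*5.6569 = 11.3138
dy/dx = 40/11.3138 = 3.5355

3.5355


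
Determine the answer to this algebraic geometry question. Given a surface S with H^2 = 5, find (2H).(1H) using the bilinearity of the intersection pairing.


Using bilinearity of the intersection pairing on a surface S:
(aH).(bH) = ab * (H.H)
We have H^2 = 5.
D.E = (2H).(1H) = 2*1*5
= 2*5
= 10

10


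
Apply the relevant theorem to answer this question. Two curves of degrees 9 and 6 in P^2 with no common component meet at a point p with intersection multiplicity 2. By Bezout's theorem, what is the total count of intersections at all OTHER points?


By Bezout's theorem, the total intersection number is d1 * d2.
Total = 9 * 6 = 54
Intersection multiplicity at p = 2
Remaining intersections = 54 - 2 = 52

52


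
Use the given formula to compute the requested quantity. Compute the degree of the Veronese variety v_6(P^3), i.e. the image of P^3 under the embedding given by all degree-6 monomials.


The Veronese variety v_6(P^3) has degree d^r.
d^r = 6^3 = 216

216


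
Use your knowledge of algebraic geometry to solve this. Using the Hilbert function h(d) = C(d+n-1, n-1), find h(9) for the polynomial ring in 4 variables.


The Hilbert function for the polynomial ring in 4 variables is:
h(d) = C(d+n-1, n-1)
h(9) = C(9+4-1, 4-1) = C(12, 3)
= 12! / (3! * 9!)
= 220

220


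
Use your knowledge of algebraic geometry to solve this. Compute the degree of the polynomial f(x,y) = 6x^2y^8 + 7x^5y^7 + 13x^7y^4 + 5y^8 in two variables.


Examine each term for its total degree (sum of exponents).
  Term '6x^2y^8' has total degree 2+8 = 10.
  Term '7x^5y^7' has total degree 5+7 = 12.
  Term '13x^7y^4' has total degree 7+4 = 11.
  Term '5y^8' has total degree 0+8 = 8.
The maximum total degree among all terms is 12.

12


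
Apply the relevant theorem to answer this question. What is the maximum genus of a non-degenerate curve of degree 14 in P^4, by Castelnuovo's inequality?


Castelnuovo's bound: write d - 1 = m(r-1) + epsilon with 0 <= epsilon < r-1.
d - 1 = 14 - 1 = 13
r - 1 = 4 - 1 = 3
13 = 4*3 + 1, so m = 4, epsilon = 1
pi(d, r) = m(m-1)(r-1)/2 + m*epsilon
= 4*3*3/2 + 4*1
= 36/2 + 4
= 18 + 4 = 22

22


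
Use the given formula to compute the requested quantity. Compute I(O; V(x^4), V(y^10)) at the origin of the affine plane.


The intersection multiplicity of V(x^a) and V(y^b) at the origin is:
I(O; V(x^4), V(y^10)) = dim_k(k[x,y]/(x^4, y^10))
A basis for k[x,y]/(x^4, y^10) is the set of monomials x^i * y^j
where 0 <= i < 4 and 0 <= j < 10.
The number of such monomials is 4 * 10 = 40

40


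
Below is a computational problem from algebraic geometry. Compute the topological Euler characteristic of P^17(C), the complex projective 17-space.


The complex projective space P^17 has one cell in each even real dimension 0, 2, ..., 34.
The cohomology groups are H^{2k}(P^17) = Z for k = 0,...,17, and 0 otherwise.
Euler characteristic = sum of Betti numbers = 1 per even-dimensional cohomology group.
chi(P^17) = 17 + 1 = 18

18


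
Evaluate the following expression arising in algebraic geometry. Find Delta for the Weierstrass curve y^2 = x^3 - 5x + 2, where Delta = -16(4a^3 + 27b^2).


Compute each component:
4a^3 = 4*(-5)^3 = 4*(-125) = -500
27b^2 = 27*2^2 = 27*4 = 108
4a^3 + 27b^2 = -500 + 108 = -392
Delta = -16*(-392) = 6272

6272


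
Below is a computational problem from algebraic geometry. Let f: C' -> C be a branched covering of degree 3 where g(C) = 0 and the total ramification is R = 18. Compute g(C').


Riemann-Hurwitz formula: 2g' - 2 = d(2g - 2) + R
Given: d = 3, g = 0, R = 18
2g' - 2 = 3*(2*0 - 2) + 18
2g' - 2 = 3*(-2) + 18
2g' - 2 = -6 + 18 = 12
2g' = 14
g' = 7

7


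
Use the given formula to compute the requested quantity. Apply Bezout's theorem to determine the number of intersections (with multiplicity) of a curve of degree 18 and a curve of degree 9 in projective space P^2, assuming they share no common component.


Bezout's theorem states the intersection count equals the product of degrees.
Intersection count = 18 * 9 = 162

162


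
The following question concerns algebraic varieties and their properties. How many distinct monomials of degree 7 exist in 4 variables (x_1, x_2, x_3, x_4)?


The number of degree-7 monomials in 4 variables is C(d+n-1, n-1).
= C(7+4-1, 4-1) = C(10, 3)
= 120

120
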